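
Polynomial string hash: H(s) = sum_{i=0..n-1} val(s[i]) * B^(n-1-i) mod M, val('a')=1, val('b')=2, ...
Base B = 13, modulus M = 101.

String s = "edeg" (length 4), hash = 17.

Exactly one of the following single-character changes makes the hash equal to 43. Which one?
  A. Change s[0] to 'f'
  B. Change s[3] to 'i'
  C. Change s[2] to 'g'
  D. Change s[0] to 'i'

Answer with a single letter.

Answer: C

Derivation:
Option A: s[0]='e'->'f', delta=(6-5)*13^3 mod 101 = 76, hash=17+76 mod 101 = 93
Option B: s[3]='g'->'i', delta=(9-7)*13^0 mod 101 = 2, hash=17+2 mod 101 = 19
Option C: s[2]='e'->'g', delta=(7-5)*13^1 mod 101 = 26, hash=17+26 mod 101 = 43 <-- target
Option D: s[0]='e'->'i', delta=(9-5)*13^3 mod 101 = 1, hash=17+1 mod 101 = 18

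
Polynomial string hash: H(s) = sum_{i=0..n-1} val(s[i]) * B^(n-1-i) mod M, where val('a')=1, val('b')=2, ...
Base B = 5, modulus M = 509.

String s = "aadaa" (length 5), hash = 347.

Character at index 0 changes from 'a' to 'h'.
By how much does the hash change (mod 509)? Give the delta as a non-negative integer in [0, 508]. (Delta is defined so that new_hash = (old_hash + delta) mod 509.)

Answer: 303

Derivation:
Delta formula: (val(new) - val(old)) * B^(n-1-k) mod M
  val('h') - val('a') = 8 - 1 = 7
  B^(n-1-k) = 5^4 mod 509 = 116
  Delta = 7 * 116 mod 509 = 303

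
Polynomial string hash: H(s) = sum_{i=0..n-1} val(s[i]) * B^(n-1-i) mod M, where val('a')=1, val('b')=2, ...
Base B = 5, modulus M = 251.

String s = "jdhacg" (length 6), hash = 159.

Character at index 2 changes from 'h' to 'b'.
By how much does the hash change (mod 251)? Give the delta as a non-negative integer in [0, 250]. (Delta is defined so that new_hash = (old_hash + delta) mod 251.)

Answer: 3

Derivation:
Delta formula: (val(new) - val(old)) * B^(n-1-k) mod M
  val('b') - val('h') = 2 - 8 = -6
  B^(n-1-k) = 5^3 mod 251 = 125
  Delta = -6 * 125 mod 251 = 3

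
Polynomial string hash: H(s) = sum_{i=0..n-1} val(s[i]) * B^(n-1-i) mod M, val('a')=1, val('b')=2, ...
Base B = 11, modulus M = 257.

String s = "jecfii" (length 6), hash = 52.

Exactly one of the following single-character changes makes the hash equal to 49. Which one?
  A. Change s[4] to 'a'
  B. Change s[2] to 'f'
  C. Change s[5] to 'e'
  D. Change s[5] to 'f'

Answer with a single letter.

Option A: s[4]='i'->'a', delta=(1-9)*11^1 mod 257 = 169, hash=52+169 mod 257 = 221
Option B: s[2]='c'->'f', delta=(6-3)*11^3 mod 257 = 138, hash=52+138 mod 257 = 190
Option C: s[5]='i'->'e', delta=(5-9)*11^0 mod 257 = 253, hash=52+253 mod 257 = 48
Option D: s[5]='i'->'f', delta=(6-9)*11^0 mod 257 = 254, hash=52+254 mod 257 = 49 <-- target

Answer: D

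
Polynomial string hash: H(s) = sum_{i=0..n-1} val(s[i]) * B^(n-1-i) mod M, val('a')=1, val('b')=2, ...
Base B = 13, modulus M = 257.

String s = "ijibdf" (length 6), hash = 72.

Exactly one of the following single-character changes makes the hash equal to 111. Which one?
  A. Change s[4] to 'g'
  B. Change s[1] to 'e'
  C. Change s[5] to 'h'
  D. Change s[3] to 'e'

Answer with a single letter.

Option A: s[4]='d'->'g', delta=(7-4)*13^1 mod 257 = 39, hash=72+39 mod 257 = 111 <-- target
Option B: s[1]='j'->'e', delta=(5-10)*13^4 mod 257 = 87, hash=72+87 mod 257 = 159
Option C: s[5]='f'->'h', delta=(8-6)*13^0 mod 257 = 2, hash=72+2 mod 257 = 74
Option D: s[3]='b'->'e', delta=(5-2)*13^2 mod 257 = 250, hash=72+250 mod 257 = 65

Answer: A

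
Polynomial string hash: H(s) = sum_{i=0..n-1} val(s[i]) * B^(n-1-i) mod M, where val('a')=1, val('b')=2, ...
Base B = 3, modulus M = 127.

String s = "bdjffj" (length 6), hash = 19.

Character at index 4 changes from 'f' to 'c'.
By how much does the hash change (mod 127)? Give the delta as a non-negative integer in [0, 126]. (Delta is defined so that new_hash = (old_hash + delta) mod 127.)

Answer: 118

Derivation:
Delta formula: (val(new) - val(old)) * B^(n-1-k) mod M
  val('c') - val('f') = 3 - 6 = -3
  B^(n-1-k) = 3^1 mod 127 = 3
  Delta = -3 * 3 mod 127 = 118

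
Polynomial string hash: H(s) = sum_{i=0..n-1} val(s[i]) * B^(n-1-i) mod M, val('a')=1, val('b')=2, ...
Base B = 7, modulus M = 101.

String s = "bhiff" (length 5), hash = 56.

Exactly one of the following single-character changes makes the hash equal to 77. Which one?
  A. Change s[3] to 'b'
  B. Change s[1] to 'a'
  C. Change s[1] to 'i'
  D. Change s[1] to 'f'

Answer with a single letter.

Answer: D

Derivation:
Option A: s[3]='f'->'b', delta=(2-6)*7^1 mod 101 = 73, hash=56+73 mod 101 = 28
Option B: s[1]='h'->'a', delta=(1-8)*7^3 mod 101 = 23, hash=56+23 mod 101 = 79
Option C: s[1]='h'->'i', delta=(9-8)*7^3 mod 101 = 40, hash=56+40 mod 101 = 96
Option D: s[1]='h'->'f', delta=(6-8)*7^3 mod 101 = 21, hash=56+21 mod 101 = 77 <-- target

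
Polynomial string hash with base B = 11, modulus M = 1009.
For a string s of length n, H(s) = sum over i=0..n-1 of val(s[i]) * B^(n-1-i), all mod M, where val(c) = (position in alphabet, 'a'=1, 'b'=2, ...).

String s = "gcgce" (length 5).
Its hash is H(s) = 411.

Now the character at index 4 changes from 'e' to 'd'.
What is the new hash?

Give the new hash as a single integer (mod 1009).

Answer: 410

Derivation:
val('e') = 5, val('d') = 4
Position k = 4, exponent = n-1-k = 0
B^0 mod M = 11^0 mod 1009 = 1
Delta = (4 - 5) * 1 mod 1009 = 1008
New hash = (411 + 1008) mod 1009 = 410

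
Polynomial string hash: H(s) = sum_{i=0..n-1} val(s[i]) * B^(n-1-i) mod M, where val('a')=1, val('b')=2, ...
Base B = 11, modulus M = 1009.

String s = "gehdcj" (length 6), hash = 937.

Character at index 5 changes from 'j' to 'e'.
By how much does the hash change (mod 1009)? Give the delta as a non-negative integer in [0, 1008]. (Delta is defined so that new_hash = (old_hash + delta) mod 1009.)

Answer: 1004

Derivation:
Delta formula: (val(new) - val(old)) * B^(n-1-k) mod M
  val('e') - val('j') = 5 - 10 = -5
  B^(n-1-k) = 11^0 mod 1009 = 1
  Delta = -5 * 1 mod 1009 = 1004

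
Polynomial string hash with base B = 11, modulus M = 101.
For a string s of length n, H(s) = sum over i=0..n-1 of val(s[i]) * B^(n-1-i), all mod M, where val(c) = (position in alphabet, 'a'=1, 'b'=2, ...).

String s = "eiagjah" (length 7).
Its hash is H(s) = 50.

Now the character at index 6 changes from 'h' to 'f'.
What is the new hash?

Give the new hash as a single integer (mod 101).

Answer: 48

Derivation:
val('h') = 8, val('f') = 6
Position k = 6, exponent = n-1-k = 0
B^0 mod M = 11^0 mod 101 = 1
Delta = (6 - 8) * 1 mod 101 = 99
New hash = (50 + 99) mod 101 = 48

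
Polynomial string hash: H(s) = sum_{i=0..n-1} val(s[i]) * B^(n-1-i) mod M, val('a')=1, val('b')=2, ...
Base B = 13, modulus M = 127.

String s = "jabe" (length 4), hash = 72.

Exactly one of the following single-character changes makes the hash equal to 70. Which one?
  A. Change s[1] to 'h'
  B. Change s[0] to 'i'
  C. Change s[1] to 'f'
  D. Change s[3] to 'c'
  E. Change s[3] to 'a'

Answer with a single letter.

Option A: s[1]='a'->'h', delta=(8-1)*13^2 mod 127 = 40, hash=72+40 mod 127 = 112
Option B: s[0]='j'->'i', delta=(9-10)*13^3 mod 127 = 89, hash=72+89 mod 127 = 34
Option C: s[1]='a'->'f', delta=(6-1)*13^2 mod 127 = 83, hash=72+83 mod 127 = 28
Option D: s[3]='e'->'c', delta=(3-5)*13^0 mod 127 = 125, hash=72+125 mod 127 = 70 <-- target
Option E: s[3]='e'->'a', delta=(1-5)*13^0 mod 127 = 123, hash=72+123 mod 127 = 68

Answer: D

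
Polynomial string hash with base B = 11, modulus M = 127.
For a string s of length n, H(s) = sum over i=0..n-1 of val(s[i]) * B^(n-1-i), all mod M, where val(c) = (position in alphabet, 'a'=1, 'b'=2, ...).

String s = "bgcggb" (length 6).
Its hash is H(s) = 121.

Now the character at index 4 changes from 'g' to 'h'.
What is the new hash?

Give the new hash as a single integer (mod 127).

Answer: 5

Derivation:
val('g') = 7, val('h') = 8
Position k = 4, exponent = n-1-k = 1
B^1 mod M = 11^1 mod 127 = 11
Delta = (8 - 7) * 11 mod 127 = 11
New hash = (121 + 11) mod 127 = 5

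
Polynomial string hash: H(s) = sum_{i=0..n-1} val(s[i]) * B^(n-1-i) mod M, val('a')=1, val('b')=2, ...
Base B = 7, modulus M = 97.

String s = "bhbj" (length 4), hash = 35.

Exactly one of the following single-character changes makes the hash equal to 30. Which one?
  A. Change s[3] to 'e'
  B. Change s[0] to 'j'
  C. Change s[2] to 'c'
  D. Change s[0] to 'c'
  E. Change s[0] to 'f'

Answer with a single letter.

Answer: A

Derivation:
Option A: s[3]='j'->'e', delta=(5-10)*7^0 mod 97 = 92, hash=35+92 mod 97 = 30 <-- target
Option B: s[0]='b'->'j', delta=(10-2)*7^3 mod 97 = 28, hash=35+28 mod 97 = 63
Option C: s[2]='b'->'c', delta=(3-2)*7^1 mod 97 = 7, hash=35+7 mod 97 = 42
Option D: s[0]='b'->'c', delta=(3-2)*7^3 mod 97 = 52, hash=35+52 mod 97 = 87
Option E: s[0]='b'->'f', delta=(6-2)*7^3 mod 97 = 14, hash=35+14 mod 97 = 49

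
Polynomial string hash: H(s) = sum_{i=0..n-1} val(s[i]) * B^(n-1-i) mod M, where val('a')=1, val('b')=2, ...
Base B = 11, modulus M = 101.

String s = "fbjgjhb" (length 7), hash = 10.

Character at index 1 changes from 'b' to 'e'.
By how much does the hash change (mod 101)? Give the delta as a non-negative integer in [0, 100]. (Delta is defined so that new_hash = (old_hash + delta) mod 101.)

Answer: 70

Derivation:
Delta formula: (val(new) - val(old)) * B^(n-1-k) mod M
  val('e') - val('b') = 5 - 2 = 3
  B^(n-1-k) = 11^5 mod 101 = 57
  Delta = 3 * 57 mod 101 = 70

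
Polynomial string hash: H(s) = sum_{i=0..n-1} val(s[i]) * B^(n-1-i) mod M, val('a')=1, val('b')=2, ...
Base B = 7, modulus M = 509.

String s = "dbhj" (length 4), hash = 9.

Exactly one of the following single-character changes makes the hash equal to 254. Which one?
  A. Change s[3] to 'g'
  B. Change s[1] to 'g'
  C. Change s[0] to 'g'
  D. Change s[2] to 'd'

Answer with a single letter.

Option A: s[3]='j'->'g', delta=(7-10)*7^0 mod 509 = 506, hash=9+506 mod 509 = 6
Option B: s[1]='b'->'g', delta=(7-2)*7^2 mod 509 = 245, hash=9+245 mod 509 = 254 <-- target
Option C: s[0]='d'->'g', delta=(7-4)*7^3 mod 509 = 11, hash=9+11 mod 509 = 20
Option D: s[2]='h'->'d', delta=(4-8)*7^1 mod 509 = 481, hash=9+481 mod 509 = 490

Answer: B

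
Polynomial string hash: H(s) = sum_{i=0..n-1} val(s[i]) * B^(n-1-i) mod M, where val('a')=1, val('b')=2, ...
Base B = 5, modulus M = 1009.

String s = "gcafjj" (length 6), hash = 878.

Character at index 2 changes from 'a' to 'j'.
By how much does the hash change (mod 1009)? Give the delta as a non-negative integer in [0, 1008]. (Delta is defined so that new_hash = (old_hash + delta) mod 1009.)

Answer: 116

Derivation:
Delta formula: (val(new) - val(old)) * B^(n-1-k) mod M
  val('j') - val('a') = 10 - 1 = 9
  B^(n-1-k) = 5^3 mod 1009 = 125
  Delta = 9 * 125 mod 1009 = 116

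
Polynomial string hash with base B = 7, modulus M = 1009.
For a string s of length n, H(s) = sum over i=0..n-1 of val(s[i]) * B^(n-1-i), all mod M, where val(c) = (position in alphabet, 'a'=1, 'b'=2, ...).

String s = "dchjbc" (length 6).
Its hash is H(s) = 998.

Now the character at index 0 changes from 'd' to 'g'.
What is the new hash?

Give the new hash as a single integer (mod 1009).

Answer: 969

Derivation:
val('d') = 4, val('g') = 7
Position k = 0, exponent = n-1-k = 5
B^5 mod M = 7^5 mod 1009 = 663
Delta = (7 - 4) * 663 mod 1009 = 980
New hash = (998 + 980) mod 1009 = 969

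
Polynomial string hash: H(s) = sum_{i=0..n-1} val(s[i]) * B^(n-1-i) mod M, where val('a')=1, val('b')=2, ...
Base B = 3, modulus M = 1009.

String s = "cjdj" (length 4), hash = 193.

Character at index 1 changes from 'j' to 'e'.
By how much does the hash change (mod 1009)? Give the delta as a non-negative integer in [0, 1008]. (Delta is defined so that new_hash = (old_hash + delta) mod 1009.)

Delta formula: (val(new) - val(old)) * B^(n-1-k) mod M
  val('e') - val('j') = 5 - 10 = -5
  B^(n-1-k) = 3^2 mod 1009 = 9
  Delta = -5 * 9 mod 1009 = 964

Answer: 964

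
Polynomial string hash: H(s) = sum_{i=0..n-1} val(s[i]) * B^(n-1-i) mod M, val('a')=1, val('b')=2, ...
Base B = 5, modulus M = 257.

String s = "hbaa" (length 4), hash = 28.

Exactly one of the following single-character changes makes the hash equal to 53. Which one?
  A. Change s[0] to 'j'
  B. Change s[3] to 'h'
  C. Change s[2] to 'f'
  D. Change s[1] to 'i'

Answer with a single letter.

Answer: C

Derivation:
Option A: s[0]='h'->'j', delta=(10-8)*5^3 mod 257 = 250, hash=28+250 mod 257 = 21
Option B: s[3]='a'->'h', delta=(8-1)*5^0 mod 257 = 7, hash=28+7 mod 257 = 35
Option C: s[2]='a'->'f', delta=(6-1)*5^1 mod 257 = 25, hash=28+25 mod 257 = 53 <-- target
Option D: s[1]='b'->'i', delta=(9-2)*5^2 mod 257 = 175, hash=28+175 mod 257 = 203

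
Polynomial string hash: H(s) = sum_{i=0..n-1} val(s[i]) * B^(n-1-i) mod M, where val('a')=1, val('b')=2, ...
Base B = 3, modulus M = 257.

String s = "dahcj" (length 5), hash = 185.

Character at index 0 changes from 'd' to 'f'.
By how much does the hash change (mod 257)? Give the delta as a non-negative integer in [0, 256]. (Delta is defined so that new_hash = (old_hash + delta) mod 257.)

Delta formula: (val(new) - val(old)) * B^(n-1-k) mod M
  val('f') - val('d') = 6 - 4 = 2
  B^(n-1-k) = 3^4 mod 257 = 81
  Delta = 2 * 81 mod 257 = 162

Answer: 162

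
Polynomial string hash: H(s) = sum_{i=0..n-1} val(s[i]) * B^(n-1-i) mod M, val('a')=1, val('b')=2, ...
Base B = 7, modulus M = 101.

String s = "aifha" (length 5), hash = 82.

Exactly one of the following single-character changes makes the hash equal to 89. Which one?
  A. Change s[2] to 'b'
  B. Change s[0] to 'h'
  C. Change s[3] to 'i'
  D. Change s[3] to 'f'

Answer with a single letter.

Answer: C

Derivation:
Option A: s[2]='f'->'b', delta=(2-6)*7^2 mod 101 = 6, hash=82+6 mod 101 = 88
Option B: s[0]='a'->'h', delta=(8-1)*7^4 mod 101 = 41, hash=82+41 mod 101 = 22
Option C: s[3]='h'->'i', delta=(9-8)*7^1 mod 101 = 7, hash=82+7 mod 101 = 89 <-- target
Option D: s[3]='h'->'f', delta=(6-8)*7^1 mod 101 = 87, hash=82+87 mod 101 = 68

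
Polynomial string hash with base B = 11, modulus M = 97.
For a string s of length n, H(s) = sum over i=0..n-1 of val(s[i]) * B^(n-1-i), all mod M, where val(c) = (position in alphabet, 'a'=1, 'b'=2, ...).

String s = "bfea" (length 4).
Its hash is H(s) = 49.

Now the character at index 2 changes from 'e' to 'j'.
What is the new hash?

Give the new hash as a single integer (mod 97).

val('e') = 5, val('j') = 10
Position k = 2, exponent = n-1-k = 1
B^1 mod M = 11^1 mod 97 = 11
Delta = (10 - 5) * 11 mod 97 = 55
New hash = (49 + 55) mod 97 = 7

Answer: 7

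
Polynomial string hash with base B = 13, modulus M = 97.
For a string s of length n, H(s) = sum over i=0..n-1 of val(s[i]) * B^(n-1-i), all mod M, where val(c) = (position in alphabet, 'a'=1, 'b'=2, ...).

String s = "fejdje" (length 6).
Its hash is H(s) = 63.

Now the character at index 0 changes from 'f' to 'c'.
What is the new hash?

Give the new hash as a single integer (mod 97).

Answer: 35

Derivation:
val('f') = 6, val('c') = 3
Position k = 0, exponent = n-1-k = 5
B^5 mod M = 13^5 mod 97 = 74
Delta = (3 - 6) * 74 mod 97 = 69
New hash = (63 + 69) mod 97 = 35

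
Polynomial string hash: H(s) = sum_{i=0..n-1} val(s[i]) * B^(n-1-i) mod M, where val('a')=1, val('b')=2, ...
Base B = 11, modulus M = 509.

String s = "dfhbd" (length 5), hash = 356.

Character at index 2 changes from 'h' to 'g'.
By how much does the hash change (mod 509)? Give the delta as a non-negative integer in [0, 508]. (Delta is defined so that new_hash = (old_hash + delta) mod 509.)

Answer: 388

Derivation:
Delta formula: (val(new) - val(old)) * B^(n-1-k) mod M
  val('g') - val('h') = 7 - 8 = -1
  B^(n-1-k) = 11^2 mod 509 = 121
  Delta = -1 * 121 mod 509 = 388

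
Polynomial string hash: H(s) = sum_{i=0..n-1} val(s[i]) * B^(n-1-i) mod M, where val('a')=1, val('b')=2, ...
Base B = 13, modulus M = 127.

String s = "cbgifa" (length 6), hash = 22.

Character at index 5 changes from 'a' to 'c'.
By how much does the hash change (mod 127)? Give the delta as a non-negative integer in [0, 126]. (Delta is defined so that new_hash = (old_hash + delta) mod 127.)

Delta formula: (val(new) - val(old)) * B^(n-1-k) mod M
  val('c') - val('a') = 3 - 1 = 2
  B^(n-1-k) = 13^0 mod 127 = 1
  Delta = 2 * 1 mod 127 = 2

Answer: 2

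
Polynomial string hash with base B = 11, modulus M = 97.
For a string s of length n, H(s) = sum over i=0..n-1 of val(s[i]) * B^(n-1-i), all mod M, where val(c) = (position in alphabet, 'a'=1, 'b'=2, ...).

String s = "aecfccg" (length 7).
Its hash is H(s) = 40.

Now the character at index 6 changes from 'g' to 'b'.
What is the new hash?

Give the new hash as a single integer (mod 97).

Answer: 35

Derivation:
val('g') = 7, val('b') = 2
Position k = 6, exponent = n-1-k = 0
B^0 mod M = 11^0 mod 97 = 1
Delta = (2 - 7) * 1 mod 97 = 92
New hash = (40 + 92) mod 97 = 35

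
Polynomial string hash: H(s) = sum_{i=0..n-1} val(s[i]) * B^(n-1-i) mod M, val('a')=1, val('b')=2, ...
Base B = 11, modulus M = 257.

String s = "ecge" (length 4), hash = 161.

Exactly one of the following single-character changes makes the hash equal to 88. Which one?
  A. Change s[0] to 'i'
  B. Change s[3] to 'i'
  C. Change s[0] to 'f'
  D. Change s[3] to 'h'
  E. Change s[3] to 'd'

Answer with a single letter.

Option A: s[0]='e'->'i', delta=(9-5)*11^3 mod 257 = 184, hash=161+184 mod 257 = 88 <-- target
Option B: s[3]='e'->'i', delta=(9-5)*11^0 mod 257 = 4, hash=161+4 mod 257 = 165
Option C: s[0]='e'->'f', delta=(6-5)*11^3 mod 257 = 46, hash=161+46 mod 257 = 207
Option D: s[3]='e'->'h', delta=(8-5)*11^0 mod 257 = 3, hash=161+3 mod 257 = 164
Option E: s[3]='e'->'d', delta=(4-5)*11^0 mod 257 = 256, hash=161+256 mod 257 = 160

Answer: A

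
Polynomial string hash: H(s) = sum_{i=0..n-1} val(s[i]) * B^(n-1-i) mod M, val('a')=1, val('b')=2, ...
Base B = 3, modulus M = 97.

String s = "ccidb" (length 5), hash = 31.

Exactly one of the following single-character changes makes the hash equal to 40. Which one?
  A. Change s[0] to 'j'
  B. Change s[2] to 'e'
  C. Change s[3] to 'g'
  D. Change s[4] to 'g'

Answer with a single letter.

Answer: C

Derivation:
Option A: s[0]='c'->'j', delta=(10-3)*3^4 mod 97 = 82, hash=31+82 mod 97 = 16
Option B: s[2]='i'->'e', delta=(5-9)*3^2 mod 97 = 61, hash=31+61 mod 97 = 92
Option C: s[3]='d'->'g', delta=(7-4)*3^1 mod 97 = 9, hash=31+9 mod 97 = 40 <-- target
Option D: s[4]='b'->'g', delta=(7-2)*3^0 mod 97 = 5, hash=31+5 mod 97 = 36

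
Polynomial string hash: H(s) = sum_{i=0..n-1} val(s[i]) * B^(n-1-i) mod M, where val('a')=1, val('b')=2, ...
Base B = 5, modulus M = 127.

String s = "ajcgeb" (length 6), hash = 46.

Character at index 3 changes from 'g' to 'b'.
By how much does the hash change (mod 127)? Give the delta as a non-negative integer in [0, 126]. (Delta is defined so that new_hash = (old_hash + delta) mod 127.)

Delta formula: (val(new) - val(old)) * B^(n-1-k) mod M
  val('b') - val('g') = 2 - 7 = -5
  B^(n-1-k) = 5^2 mod 127 = 25
  Delta = -5 * 25 mod 127 = 2

Answer: 2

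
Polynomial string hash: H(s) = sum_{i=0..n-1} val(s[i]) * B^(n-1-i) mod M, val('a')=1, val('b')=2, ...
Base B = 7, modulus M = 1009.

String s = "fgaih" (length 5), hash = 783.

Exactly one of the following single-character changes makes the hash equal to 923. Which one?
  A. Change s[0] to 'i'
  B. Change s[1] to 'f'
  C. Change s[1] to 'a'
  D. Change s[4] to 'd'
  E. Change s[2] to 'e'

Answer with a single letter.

Answer: A

Derivation:
Option A: s[0]='f'->'i', delta=(9-6)*7^4 mod 1009 = 140, hash=783+140 mod 1009 = 923 <-- target
Option B: s[1]='g'->'f', delta=(6-7)*7^3 mod 1009 = 666, hash=783+666 mod 1009 = 440
Option C: s[1]='g'->'a', delta=(1-7)*7^3 mod 1009 = 969, hash=783+969 mod 1009 = 743
Option D: s[4]='h'->'d', delta=(4-8)*7^0 mod 1009 = 1005, hash=783+1005 mod 1009 = 779
Option E: s[2]='a'->'e', delta=(5-1)*7^2 mod 1009 = 196, hash=783+196 mod 1009 = 979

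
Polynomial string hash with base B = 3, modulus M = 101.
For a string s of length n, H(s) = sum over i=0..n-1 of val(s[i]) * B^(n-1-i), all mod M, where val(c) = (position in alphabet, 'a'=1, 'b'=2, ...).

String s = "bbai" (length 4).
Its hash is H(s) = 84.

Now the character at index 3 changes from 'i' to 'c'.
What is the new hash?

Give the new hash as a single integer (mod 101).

Answer: 78

Derivation:
val('i') = 9, val('c') = 3
Position k = 3, exponent = n-1-k = 0
B^0 mod M = 3^0 mod 101 = 1
Delta = (3 - 9) * 1 mod 101 = 95
New hash = (84 + 95) mod 101 = 78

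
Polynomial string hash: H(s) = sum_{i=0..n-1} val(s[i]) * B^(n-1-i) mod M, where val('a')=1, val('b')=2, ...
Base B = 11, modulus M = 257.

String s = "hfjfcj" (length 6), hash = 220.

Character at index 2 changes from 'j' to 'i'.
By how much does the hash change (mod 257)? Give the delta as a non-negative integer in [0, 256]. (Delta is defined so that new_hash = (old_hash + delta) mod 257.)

Delta formula: (val(new) - val(old)) * B^(n-1-k) mod M
  val('i') - val('j') = 9 - 10 = -1
  B^(n-1-k) = 11^3 mod 257 = 46
  Delta = -1 * 46 mod 257 = 211

Answer: 211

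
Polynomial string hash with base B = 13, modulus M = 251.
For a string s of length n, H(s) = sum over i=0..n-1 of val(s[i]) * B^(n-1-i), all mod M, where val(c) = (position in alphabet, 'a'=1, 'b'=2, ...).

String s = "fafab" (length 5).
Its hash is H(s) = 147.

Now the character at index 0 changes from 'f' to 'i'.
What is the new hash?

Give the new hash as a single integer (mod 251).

Answer: 239

Derivation:
val('f') = 6, val('i') = 9
Position k = 0, exponent = n-1-k = 4
B^4 mod M = 13^4 mod 251 = 198
Delta = (9 - 6) * 198 mod 251 = 92
New hash = (147 + 92) mod 251 = 239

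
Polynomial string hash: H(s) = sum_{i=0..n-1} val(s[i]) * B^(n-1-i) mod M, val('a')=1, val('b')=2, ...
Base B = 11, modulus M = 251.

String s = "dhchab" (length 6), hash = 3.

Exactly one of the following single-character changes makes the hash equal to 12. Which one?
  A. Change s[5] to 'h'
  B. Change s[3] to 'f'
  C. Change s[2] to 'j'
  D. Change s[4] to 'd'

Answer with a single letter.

Answer: B

Derivation:
Option A: s[5]='b'->'h', delta=(8-2)*11^0 mod 251 = 6, hash=3+6 mod 251 = 9
Option B: s[3]='h'->'f', delta=(6-8)*11^2 mod 251 = 9, hash=3+9 mod 251 = 12 <-- target
Option C: s[2]='c'->'j', delta=(10-3)*11^3 mod 251 = 30, hash=3+30 mod 251 = 33
Option D: s[4]='a'->'d', delta=(4-1)*11^1 mod 251 = 33, hash=3+33 mod 251 = 36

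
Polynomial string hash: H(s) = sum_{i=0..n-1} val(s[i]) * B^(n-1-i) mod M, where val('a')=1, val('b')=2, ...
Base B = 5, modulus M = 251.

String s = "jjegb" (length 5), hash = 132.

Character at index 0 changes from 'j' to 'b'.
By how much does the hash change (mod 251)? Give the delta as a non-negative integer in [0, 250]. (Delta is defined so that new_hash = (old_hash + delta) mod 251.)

Delta formula: (val(new) - val(old)) * B^(n-1-k) mod M
  val('b') - val('j') = 2 - 10 = -8
  B^(n-1-k) = 5^4 mod 251 = 123
  Delta = -8 * 123 mod 251 = 20

Answer: 20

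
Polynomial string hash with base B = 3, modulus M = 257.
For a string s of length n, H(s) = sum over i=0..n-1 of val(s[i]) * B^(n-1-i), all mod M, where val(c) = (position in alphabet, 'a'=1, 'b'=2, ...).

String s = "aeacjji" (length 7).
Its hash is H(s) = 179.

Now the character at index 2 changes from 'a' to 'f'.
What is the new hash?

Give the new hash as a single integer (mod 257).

Answer: 70

Derivation:
val('a') = 1, val('f') = 6
Position k = 2, exponent = n-1-k = 4
B^4 mod M = 3^4 mod 257 = 81
Delta = (6 - 1) * 81 mod 257 = 148
New hash = (179 + 148) mod 257 = 70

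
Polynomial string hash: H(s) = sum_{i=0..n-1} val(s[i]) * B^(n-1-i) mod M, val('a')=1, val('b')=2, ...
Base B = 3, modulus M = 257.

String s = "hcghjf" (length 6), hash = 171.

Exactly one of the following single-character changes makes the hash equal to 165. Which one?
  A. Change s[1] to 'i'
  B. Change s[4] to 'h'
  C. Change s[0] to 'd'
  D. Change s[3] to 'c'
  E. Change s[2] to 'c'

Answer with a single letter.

Answer: B

Derivation:
Option A: s[1]='c'->'i', delta=(9-3)*3^4 mod 257 = 229, hash=171+229 mod 257 = 143
Option B: s[4]='j'->'h', delta=(8-10)*3^1 mod 257 = 251, hash=171+251 mod 257 = 165 <-- target
Option C: s[0]='h'->'d', delta=(4-8)*3^5 mod 257 = 56, hash=171+56 mod 257 = 227
Option D: s[3]='h'->'c', delta=(3-8)*3^2 mod 257 = 212, hash=171+212 mod 257 = 126
Option E: s[2]='g'->'c', delta=(3-7)*3^3 mod 257 = 149, hash=171+149 mod 257 = 63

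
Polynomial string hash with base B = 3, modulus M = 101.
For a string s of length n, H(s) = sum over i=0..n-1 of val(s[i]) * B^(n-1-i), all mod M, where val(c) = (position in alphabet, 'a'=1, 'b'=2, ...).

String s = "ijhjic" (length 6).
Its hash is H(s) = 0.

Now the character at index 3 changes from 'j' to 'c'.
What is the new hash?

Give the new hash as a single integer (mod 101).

Answer: 38

Derivation:
val('j') = 10, val('c') = 3
Position k = 3, exponent = n-1-k = 2
B^2 mod M = 3^2 mod 101 = 9
Delta = (3 - 10) * 9 mod 101 = 38
New hash = (0 + 38) mod 101 = 38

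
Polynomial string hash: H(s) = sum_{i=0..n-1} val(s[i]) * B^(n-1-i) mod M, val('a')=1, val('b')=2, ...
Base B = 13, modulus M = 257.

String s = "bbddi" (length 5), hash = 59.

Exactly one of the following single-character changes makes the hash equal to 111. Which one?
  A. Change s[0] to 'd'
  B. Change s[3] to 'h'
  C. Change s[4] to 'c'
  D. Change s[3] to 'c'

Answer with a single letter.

Answer: B

Derivation:
Option A: s[0]='b'->'d', delta=(4-2)*13^4 mod 257 = 68, hash=59+68 mod 257 = 127
Option B: s[3]='d'->'h', delta=(8-4)*13^1 mod 257 = 52, hash=59+52 mod 257 = 111 <-- target
Option C: s[4]='i'->'c', delta=(3-9)*13^0 mod 257 = 251, hash=59+251 mod 257 = 53
Option D: s[3]='d'->'c', delta=(3-4)*13^1 mod 257 = 244, hash=59+244 mod 257 = 46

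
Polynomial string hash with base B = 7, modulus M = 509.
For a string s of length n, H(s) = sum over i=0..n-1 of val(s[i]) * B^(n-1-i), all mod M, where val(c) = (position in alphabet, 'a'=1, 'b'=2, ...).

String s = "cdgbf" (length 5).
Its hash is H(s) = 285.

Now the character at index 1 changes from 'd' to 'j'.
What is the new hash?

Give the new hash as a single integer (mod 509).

val('d') = 4, val('j') = 10
Position k = 1, exponent = n-1-k = 3
B^3 mod M = 7^3 mod 509 = 343
Delta = (10 - 4) * 343 mod 509 = 22
New hash = (285 + 22) mod 509 = 307

Answer: 307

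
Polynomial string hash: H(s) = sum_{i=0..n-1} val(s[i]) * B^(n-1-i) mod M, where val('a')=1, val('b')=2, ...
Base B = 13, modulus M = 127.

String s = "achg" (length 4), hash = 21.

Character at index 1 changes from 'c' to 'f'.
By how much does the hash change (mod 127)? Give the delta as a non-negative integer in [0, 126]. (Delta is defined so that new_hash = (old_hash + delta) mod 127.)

Answer: 126

Derivation:
Delta formula: (val(new) - val(old)) * B^(n-1-k) mod M
  val('f') - val('c') = 6 - 3 = 3
  B^(n-1-k) = 13^2 mod 127 = 42
  Delta = 3 * 42 mod 127 = 126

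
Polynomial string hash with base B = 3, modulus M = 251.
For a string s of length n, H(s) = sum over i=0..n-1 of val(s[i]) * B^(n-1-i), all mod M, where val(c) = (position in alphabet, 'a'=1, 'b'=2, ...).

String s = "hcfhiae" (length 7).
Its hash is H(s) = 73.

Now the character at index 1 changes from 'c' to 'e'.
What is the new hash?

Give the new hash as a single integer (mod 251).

val('c') = 3, val('e') = 5
Position k = 1, exponent = n-1-k = 5
B^5 mod M = 3^5 mod 251 = 243
Delta = (5 - 3) * 243 mod 251 = 235
New hash = (73 + 235) mod 251 = 57

Answer: 57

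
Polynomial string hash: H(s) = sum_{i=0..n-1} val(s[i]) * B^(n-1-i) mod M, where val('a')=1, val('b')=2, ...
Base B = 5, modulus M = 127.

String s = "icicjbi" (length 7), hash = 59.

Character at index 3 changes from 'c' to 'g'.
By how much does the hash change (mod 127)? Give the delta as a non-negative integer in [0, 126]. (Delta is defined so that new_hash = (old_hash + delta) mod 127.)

Delta formula: (val(new) - val(old)) * B^(n-1-k) mod M
  val('g') - val('c') = 7 - 3 = 4
  B^(n-1-k) = 5^3 mod 127 = 125
  Delta = 4 * 125 mod 127 = 119

Answer: 119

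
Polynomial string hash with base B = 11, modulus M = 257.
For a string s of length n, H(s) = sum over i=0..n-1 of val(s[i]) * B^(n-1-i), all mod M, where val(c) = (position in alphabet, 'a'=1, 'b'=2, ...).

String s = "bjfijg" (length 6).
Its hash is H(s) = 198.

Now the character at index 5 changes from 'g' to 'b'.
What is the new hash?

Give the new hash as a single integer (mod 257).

Answer: 193

Derivation:
val('g') = 7, val('b') = 2
Position k = 5, exponent = n-1-k = 0
B^0 mod M = 11^0 mod 257 = 1
Delta = (2 - 7) * 1 mod 257 = 252
New hash = (198 + 252) mod 257 = 193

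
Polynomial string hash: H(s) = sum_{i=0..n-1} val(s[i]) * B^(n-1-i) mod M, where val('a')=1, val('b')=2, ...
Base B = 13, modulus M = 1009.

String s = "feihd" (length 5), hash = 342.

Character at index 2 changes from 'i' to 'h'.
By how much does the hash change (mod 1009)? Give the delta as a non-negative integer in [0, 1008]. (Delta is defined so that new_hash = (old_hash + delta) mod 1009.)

Delta formula: (val(new) - val(old)) * B^(n-1-k) mod M
  val('h') - val('i') = 8 - 9 = -1
  B^(n-1-k) = 13^2 mod 1009 = 169
  Delta = -1 * 169 mod 1009 = 840

Answer: 840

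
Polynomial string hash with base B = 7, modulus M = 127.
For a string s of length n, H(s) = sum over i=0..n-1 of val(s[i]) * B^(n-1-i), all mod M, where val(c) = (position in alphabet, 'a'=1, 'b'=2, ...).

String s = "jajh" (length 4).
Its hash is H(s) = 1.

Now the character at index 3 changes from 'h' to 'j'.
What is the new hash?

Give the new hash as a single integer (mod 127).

Answer: 3

Derivation:
val('h') = 8, val('j') = 10
Position k = 3, exponent = n-1-k = 0
B^0 mod M = 7^0 mod 127 = 1
Delta = (10 - 8) * 1 mod 127 = 2
New hash = (1 + 2) mod 127 = 3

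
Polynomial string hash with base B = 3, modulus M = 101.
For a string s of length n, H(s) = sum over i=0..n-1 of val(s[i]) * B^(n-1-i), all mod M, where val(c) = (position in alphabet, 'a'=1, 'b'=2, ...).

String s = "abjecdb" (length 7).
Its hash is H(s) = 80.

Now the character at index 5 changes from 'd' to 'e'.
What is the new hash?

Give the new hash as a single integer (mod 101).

Answer: 83

Derivation:
val('d') = 4, val('e') = 5
Position k = 5, exponent = n-1-k = 1
B^1 mod M = 3^1 mod 101 = 3
Delta = (5 - 4) * 3 mod 101 = 3
New hash = (80 + 3) mod 101 = 83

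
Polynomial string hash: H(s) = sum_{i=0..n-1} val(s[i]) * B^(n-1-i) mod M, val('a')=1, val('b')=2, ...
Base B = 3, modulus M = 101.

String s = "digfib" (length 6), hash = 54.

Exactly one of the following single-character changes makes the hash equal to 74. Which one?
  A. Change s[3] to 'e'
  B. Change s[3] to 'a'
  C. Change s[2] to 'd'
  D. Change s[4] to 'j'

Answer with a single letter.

Option A: s[3]='f'->'e', delta=(5-6)*3^2 mod 101 = 92, hash=54+92 mod 101 = 45
Option B: s[3]='f'->'a', delta=(1-6)*3^2 mod 101 = 56, hash=54+56 mod 101 = 9
Option C: s[2]='g'->'d', delta=(4-7)*3^3 mod 101 = 20, hash=54+20 mod 101 = 74 <-- target
Option D: s[4]='i'->'j', delta=(10-9)*3^1 mod 101 = 3, hash=54+3 mod 101 = 57

Answer: C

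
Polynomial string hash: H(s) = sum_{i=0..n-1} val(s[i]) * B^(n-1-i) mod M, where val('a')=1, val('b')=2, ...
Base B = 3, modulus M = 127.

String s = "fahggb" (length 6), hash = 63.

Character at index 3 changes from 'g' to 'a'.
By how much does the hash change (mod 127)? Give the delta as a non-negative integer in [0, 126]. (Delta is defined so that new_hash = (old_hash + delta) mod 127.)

Delta formula: (val(new) - val(old)) * B^(n-1-k) mod M
  val('a') - val('g') = 1 - 7 = -6
  B^(n-1-k) = 3^2 mod 127 = 9
  Delta = -6 * 9 mod 127 = 73

Answer: 73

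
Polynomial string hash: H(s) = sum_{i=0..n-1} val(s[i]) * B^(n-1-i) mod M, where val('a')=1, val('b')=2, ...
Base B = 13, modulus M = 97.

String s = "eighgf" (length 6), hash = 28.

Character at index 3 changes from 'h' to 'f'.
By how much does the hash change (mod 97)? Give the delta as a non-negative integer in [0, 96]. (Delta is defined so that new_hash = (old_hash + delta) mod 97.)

Delta formula: (val(new) - val(old)) * B^(n-1-k) mod M
  val('f') - val('h') = 6 - 8 = -2
  B^(n-1-k) = 13^2 mod 97 = 72
  Delta = -2 * 72 mod 97 = 50

Answer: 50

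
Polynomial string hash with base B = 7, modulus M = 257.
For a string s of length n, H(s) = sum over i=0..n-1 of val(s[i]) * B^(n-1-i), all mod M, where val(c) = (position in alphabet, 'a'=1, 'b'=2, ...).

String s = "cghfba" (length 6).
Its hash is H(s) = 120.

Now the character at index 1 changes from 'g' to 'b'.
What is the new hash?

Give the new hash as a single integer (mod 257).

Answer: 194

Derivation:
val('g') = 7, val('b') = 2
Position k = 1, exponent = n-1-k = 4
B^4 mod M = 7^4 mod 257 = 88
Delta = (2 - 7) * 88 mod 257 = 74
New hash = (120 + 74) mod 257 = 194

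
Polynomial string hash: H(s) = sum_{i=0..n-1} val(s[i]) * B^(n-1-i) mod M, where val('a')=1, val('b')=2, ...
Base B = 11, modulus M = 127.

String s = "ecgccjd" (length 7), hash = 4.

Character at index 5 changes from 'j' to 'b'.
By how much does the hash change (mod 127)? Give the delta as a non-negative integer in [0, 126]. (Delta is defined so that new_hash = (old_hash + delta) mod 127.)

Delta formula: (val(new) - val(old)) * B^(n-1-k) mod M
  val('b') - val('j') = 2 - 10 = -8
  B^(n-1-k) = 11^1 mod 127 = 11
  Delta = -8 * 11 mod 127 = 39

Answer: 39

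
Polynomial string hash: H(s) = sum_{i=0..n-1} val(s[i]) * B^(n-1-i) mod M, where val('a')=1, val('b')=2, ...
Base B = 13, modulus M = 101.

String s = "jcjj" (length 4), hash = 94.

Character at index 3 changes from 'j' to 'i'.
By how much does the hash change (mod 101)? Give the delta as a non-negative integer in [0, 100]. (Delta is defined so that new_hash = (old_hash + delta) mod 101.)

Delta formula: (val(new) - val(old)) * B^(n-1-k) mod M
  val('i') - val('j') = 9 - 10 = -1
  B^(n-1-k) = 13^0 mod 101 = 1
  Delta = -1 * 1 mod 101 = 100

Answer: 100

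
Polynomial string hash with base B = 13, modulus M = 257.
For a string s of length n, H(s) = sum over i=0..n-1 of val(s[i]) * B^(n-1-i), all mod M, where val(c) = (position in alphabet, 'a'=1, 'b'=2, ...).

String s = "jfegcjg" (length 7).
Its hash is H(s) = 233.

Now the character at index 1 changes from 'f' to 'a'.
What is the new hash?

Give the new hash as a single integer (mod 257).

Answer: 79

Derivation:
val('f') = 6, val('a') = 1
Position k = 1, exponent = n-1-k = 5
B^5 mod M = 13^5 mod 257 = 185
Delta = (1 - 6) * 185 mod 257 = 103
New hash = (233 + 103) mod 257 = 79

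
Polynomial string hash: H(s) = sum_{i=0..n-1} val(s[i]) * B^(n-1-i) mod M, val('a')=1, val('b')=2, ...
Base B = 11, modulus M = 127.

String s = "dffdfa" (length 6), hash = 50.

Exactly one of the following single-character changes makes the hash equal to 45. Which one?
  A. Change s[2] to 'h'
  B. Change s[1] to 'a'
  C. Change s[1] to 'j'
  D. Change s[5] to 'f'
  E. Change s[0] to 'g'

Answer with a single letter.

Answer: A

Derivation:
Option A: s[2]='f'->'h', delta=(8-6)*11^3 mod 127 = 122, hash=50+122 mod 127 = 45 <-- target
Option B: s[1]='f'->'a', delta=(1-6)*11^4 mod 127 = 74, hash=50+74 mod 127 = 124
Option C: s[1]='f'->'j', delta=(10-6)*11^4 mod 127 = 17, hash=50+17 mod 127 = 67
Option D: s[5]='a'->'f', delta=(6-1)*11^0 mod 127 = 5, hash=50+5 mod 127 = 55
Option E: s[0]='d'->'g', delta=(7-4)*11^5 mod 127 = 45, hash=50+45 mod 127 = 95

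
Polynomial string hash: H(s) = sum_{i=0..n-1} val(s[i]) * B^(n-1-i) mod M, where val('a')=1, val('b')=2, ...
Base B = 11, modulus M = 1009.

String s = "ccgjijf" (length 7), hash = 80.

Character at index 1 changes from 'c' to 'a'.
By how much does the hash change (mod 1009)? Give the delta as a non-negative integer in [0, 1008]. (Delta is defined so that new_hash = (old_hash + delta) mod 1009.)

Delta formula: (val(new) - val(old)) * B^(n-1-k) mod M
  val('a') - val('c') = 1 - 3 = -2
  B^(n-1-k) = 11^5 mod 1009 = 620
  Delta = -2 * 620 mod 1009 = 778

Answer: 778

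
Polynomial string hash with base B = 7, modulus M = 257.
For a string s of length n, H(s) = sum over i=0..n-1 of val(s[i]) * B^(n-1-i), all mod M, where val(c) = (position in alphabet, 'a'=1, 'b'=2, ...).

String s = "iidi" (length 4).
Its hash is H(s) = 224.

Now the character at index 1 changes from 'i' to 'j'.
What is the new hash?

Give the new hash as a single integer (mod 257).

val('i') = 9, val('j') = 10
Position k = 1, exponent = n-1-k = 2
B^2 mod M = 7^2 mod 257 = 49
Delta = (10 - 9) * 49 mod 257 = 49
New hash = (224 + 49) mod 257 = 16

Answer: 16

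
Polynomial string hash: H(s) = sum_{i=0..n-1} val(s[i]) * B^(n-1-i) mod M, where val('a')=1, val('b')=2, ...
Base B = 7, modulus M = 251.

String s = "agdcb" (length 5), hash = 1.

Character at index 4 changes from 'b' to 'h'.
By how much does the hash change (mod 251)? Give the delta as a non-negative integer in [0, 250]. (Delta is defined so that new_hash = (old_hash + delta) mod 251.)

Delta formula: (val(new) - val(old)) * B^(n-1-k) mod M
  val('h') - val('b') = 8 - 2 = 6
  B^(n-1-k) = 7^0 mod 251 = 1
  Delta = 6 * 1 mod 251 = 6

Answer: 6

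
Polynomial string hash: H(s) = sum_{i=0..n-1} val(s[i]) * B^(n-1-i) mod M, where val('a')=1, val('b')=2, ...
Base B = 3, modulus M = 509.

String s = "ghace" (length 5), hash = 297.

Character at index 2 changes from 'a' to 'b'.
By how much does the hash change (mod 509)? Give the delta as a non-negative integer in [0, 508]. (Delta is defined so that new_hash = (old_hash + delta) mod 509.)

Answer: 9

Derivation:
Delta formula: (val(new) - val(old)) * B^(n-1-k) mod M
  val('b') - val('a') = 2 - 1 = 1
  B^(n-1-k) = 3^2 mod 509 = 9
  Delta = 1 * 9 mod 509 = 9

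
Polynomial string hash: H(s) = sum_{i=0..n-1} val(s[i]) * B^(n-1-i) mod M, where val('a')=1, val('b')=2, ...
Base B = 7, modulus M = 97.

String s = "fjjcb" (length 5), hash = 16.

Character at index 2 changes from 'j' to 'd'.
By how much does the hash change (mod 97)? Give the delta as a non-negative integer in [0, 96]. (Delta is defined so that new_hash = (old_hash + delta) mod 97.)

Delta formula: (val(new) - val(old)) * B^(n-1-k) mod M
  val('d') - val('j') = 4 - 10 = -6
  B^(n-1-k) = 7^2 mod 97 = 49
  Delta = -6 * 49 mod 97 = 94

Answer: 94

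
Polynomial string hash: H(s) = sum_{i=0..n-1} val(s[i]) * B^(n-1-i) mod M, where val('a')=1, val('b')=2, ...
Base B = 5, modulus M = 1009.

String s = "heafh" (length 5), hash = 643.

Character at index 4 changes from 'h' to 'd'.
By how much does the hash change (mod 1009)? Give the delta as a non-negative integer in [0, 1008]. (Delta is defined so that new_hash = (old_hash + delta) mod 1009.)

Answer: 1005

Derivation:
Delta formula: (val(new) - val(old)) * B^(n-1-k) mod M
  val('d') - val('h') = 4 - 8 = -4
  B^(n-1-k) = 5^0 mod 1009 = 1
  Delta = -4 * 1 mod 1009 = 1005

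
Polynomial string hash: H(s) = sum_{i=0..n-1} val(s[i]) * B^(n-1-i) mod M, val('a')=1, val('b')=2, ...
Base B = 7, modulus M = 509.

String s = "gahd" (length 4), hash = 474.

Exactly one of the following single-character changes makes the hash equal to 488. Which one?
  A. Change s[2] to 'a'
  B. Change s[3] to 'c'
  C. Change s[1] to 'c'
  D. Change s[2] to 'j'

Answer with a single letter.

Option A: s[2]='h'->'a', delta=(1-8)*7^1 mod 509 = 460, hash=474+460 mod 509 = 425
Option B: s[3]='d'->'c', delta=(3-4)*7^0 mod 509 = 508, hash=474+508 mod 509 = 473
Option C: s[1]='a'->'c', delta=(3-1)*7^2 mod 509 = 98, hash=474+98 mod 509 = 63
Option D: s[2]='h'->'j', delta=(10-8)*7^1 mod 509 = 14, hash=474+14 mod 509 = 488 <-- target

Answer: D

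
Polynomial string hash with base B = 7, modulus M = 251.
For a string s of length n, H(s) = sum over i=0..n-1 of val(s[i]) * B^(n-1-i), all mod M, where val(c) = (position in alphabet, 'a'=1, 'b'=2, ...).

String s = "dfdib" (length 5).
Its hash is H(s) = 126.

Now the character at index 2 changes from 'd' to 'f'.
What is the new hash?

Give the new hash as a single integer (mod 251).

Answer: 224

Derivation:
val('d') = 4, val('f') = 6
Position k = 2, exponent = n-1-k = 2
B^2 mod M = 7^2 mod 251 = 49
Delta = (6 - 4) * 49 mod 251 = 98
New hash = (126 + 98) mod 251 = 224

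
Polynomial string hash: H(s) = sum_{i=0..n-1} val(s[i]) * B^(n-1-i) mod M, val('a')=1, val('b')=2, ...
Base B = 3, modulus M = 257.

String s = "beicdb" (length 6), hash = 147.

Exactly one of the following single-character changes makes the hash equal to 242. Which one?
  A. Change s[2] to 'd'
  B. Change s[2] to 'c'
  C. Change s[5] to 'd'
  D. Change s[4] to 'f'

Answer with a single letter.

Option A: s[2]='i'->'d', delta=(4-9)*3^3 mod 257 = 122, hash=147+122 mod 257 = 12
Option B: s[2]='i'->'c', delta=(3-9)*3^3 mod 257 = 95, hash=147+95 mod 257 = 242 <-- target
Option C: s[5]='b'->'d', delta=(4-2)*3^0 mod 257 = 2, hash=147+2 mod 257 = 149
Option D: s[4]='d'->'f', delta=(6-4)*3^1 mod 257 = 6, hash=147+6 mod 257 = 153

Answer: B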